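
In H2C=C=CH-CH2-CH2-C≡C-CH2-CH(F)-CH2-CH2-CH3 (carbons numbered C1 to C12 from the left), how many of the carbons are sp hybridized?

C1: sp2
C2: sp ✓
C3: sp2
C4: sp3
C5: sp3
C6: sp ✓
C7: sp ✓
C8: sp3
C9: sp3
C10: sp3
C11: sp3
C12: sp3
C2, C6, C7 → 3 sp carbons.

3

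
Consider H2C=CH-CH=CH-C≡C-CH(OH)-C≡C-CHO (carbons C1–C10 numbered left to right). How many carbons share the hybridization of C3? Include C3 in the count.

5

C3 is sp2 (one π bond).
C1: sp2 ✓
C2: sp2 ✓
C3: sp2 ✓
C4: sp2 ✓
C5: sp
C6: sp
C7: sp3
C8: sp
C9: sp
C10: sp2 ✓
5 carbons are sp2.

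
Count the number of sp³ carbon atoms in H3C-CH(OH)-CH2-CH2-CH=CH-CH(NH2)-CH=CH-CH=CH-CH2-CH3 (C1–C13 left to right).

7

C1: sp3 ✓
C2: sp3 ✓
C3: sp3 ✓
C4: sp3 ✓
C5: sp2
C6: sp2
C7: sp3 ✓
C8: sp2
C9: sp2
C10: sp2
C11: sp2
C12: sp3 ✓
C13: sp3 ✓
C1, C2, C3, C4, C7, C12, C13 → 7 sp3 carbons.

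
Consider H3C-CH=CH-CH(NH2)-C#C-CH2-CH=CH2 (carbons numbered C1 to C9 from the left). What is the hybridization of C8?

sp²

C8 has 3 σ bonds, plus one π bond: steric number 3 → sp2.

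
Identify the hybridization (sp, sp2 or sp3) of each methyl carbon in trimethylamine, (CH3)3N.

sp^3

Each methyl carbon — 4 σ bonds. Steric number 4, so sp3.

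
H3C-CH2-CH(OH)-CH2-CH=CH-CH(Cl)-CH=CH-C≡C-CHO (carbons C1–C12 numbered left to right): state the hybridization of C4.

sp³

C4: 4 σ bonds; 4 regions of electron density → sp3.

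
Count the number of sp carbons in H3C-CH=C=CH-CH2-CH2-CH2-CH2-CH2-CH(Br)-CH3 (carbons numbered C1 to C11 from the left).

C1: sp3
C2: sp2
C3: sp ✓
C4: sp2
C5: sp3
C6: sp3
C7: sp3
C8: sp3
C9: sp3
C10: sp3
C11: sp3
C3 → 1 sp carbon.

1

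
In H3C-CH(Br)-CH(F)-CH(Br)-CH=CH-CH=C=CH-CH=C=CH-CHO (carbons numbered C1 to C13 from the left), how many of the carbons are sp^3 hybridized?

4

C1: sp3 ✓
C2: sp3 ✓
C3: sp3 ✓
C4: sp3 ✓
C5: sp2
C6: sp2
C7: sp2
C8: sp
C9: sp2
C10: sp2
C11: sp
C12: sp2
C13: sp2
C1, C2, C3, C4 → 4 sp3 carbons.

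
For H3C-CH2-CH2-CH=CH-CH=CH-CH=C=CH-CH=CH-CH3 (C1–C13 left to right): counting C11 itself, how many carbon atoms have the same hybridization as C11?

C11 is sp2 (one π bond).
C1: sp3
C2: sp3
C3: sp3
C4: sp2 ✓
C5: sp2 ✓
C6: sp2 ✓
C7: sp2 ✓
C8: sp2 ✓
C9: sp
C10: sp2 ✓
C11: sp2 ✓
C12: sp2 ✓
C13: sp3
8 carbons are sp2.

8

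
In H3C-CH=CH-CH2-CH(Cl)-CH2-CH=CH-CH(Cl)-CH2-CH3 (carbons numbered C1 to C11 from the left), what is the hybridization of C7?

C7 carries 3 σ bonds, plus one π bond, giving a steric number of 3, so it is sp2.

sp^2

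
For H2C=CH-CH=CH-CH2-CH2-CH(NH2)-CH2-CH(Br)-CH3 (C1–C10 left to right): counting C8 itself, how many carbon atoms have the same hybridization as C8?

6

C8 is sp3 (only σ bonds).
C1: sp2
C2: sp2
C3: sp2
C4: sp2
C5: sp3 ✓
C6: sp3 ✓
C7: sp3 ✓
C8: sp3 ✓
C9: sp3 ✓
C10: sp3 ✓
6 carbons are sp3.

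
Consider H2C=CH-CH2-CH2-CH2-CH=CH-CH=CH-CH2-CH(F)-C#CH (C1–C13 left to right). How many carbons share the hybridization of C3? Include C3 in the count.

5

C3 is sp3 (only σ bonds).
C1: sp2
C2: sp2
C3: sp3 ✓
C4: sp3 ✓
C5: sp3 ✓
C6: sp2
C7: sp2
C8: sp2
C9: sp2
C10: sp3 ✓
C11: sp3 ✓
C12: sp
C13: sp
5 carbons are sp3.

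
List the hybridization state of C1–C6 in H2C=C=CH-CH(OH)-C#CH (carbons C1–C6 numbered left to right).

C1 sp2, C2 sp, C3 sp2, C4 sp3, C5 sp, C6 sp

C1 (3 σ bonds, plus one π bond) has steric number 3: sp2.
C2 (2 σ bonds, plus two π bonds) has steric number 2: sp.
C3: 3 σ bonds, plus one π bond; 3 regions of electron density → sp2.
C4 has 4 σ bonds: steric number 4 → sp3.
C5 — 2 σ bonds, plus two π bonds. Steric number 2, so sp.
C6 carries 2 σ bonds, plus two π bonds, giving a steric number of 2, so it is sp.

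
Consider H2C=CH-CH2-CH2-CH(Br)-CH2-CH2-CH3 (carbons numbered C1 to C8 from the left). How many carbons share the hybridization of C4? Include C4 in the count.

C4 is sp3 (only σ bonds).
C1: sp2
C2: sp2
C3: sp3 ✓
C4: sp3 ✓
C5: sp3 ✓
C6: sp3 ✓
C7: sp3 ✓
C8: sp3 ✓
6 carbons are sp3.

6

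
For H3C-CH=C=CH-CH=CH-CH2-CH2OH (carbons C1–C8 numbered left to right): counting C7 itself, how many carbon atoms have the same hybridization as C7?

3

C7 is sp3 (only σ bonds).
C1: sp3 ✓
C2: sp2
C3: sp
C4: sp2
C5: sp2
C6: sp2
C7: sp3 ✓
C8: sp3 ✓
3 carbons are sp3.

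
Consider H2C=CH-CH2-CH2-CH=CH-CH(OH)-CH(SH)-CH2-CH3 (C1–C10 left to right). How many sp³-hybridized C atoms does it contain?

C1: sp2
C2: sp2
C3: sp3 ✓
C4: sp3 ✓
C5: sp2
C6: sp2
C7: sp3 ✓
C8: sp3 ✓
C9: sp3 ✓
C10: sp3 ✓
C3, C4, C7, C8, C9, C10 → 6 sp3 carbons.

6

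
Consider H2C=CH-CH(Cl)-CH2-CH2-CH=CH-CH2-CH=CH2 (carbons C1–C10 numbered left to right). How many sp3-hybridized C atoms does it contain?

C1: sp2
C2: sp2
C3: sp3 ✓
C4: sp3 ✓
C5: sp3 ✓
C6: sp2
C7: sp2
C8: sp3 ✓
C9: sp2
C10: sp2
C3, C4, C5, C8 → 4 sp3 carbons.

4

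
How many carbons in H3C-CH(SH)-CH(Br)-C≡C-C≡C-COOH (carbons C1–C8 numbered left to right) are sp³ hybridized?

C1: sp3 ✓
C2: sp3 ✓
C3: sp3 ✓
C4: sp
C5: sp
C6: sp
C7: sp
C8: sp2
C1, C2, C3 → 3 sp3 carbons.

3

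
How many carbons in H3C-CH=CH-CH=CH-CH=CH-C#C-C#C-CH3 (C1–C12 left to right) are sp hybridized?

4

C1: sp3
C2: sp2
C3: sp2
C4: sp2
C5: sp2
C6: sp2
C7: sp2
C8: sp ✓
C9: sp ✓
C10: sp ✓
C11: sp ✓
C12: sp3
C8, C9, C10, C11 → 4 sp carbons.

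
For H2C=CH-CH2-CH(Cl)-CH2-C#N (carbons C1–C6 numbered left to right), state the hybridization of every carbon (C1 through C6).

C1 — 3 σ bonds, plus one π bond. Steric number 3, so sp2.
C2 is sp2: 3 σ bonds, plus one π bond, 3 electron-density regions.
C3: 4 σ bonds; 4 regions of electron density → sp3.
C4 is sp3: 4 σ bonds, 4 electron-density regions.
C5 has 4 σ bonds: steric number 4 → sp3.
C6 (2 σ bonds, plus two π bonds) has steric number 2: sp.

C1 sp2, C2 sp2, C3 sp3, C4 sp3, C5 sp3, C6 sp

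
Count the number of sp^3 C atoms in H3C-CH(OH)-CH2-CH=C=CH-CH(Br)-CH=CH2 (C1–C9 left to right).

C1: sp3 ✓
C2: sp3 ✓
C3: sp3 ✓
C4: sp2
C5: sp
C6: sp2
C7: sp3 ✓
C8: sp2
C9: sp2
C1, C2, C3, C7 → 4 sp3 carbons.

4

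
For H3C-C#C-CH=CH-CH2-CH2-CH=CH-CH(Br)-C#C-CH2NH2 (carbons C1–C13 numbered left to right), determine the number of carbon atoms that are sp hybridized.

4

C1: sp3
C2: sp ✓
C3: sp ✓
C4: sp2
C5: sp2
C6: sp3
C7: sp3
C8: sp2
C9: sp2
C10: sp3
C11: sp ✓
C12: sp ✓
C13: sp3
C2, C3, C11, C12 → 4 sp carbons.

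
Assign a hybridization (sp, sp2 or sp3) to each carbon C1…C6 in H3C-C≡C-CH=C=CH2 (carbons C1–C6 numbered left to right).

C1 — 4 σ bonds. Steric number 4, so sp3.
C2 — 2 σ bonds, plus two π bonds. Steric number 2, so sp.
C3 — 2 σ bonds, plus two π bonds. Steric number 2, so sp.
C4: 3 σ bonds, plus one π bond; 3 regions of electron density → sp2.
C5: 2 σ bonds, plus two π bonds; 2 regions of electron density → sp.
C6 — 3 σ bonds, plus one π bond. Steric number 3, so sp2.

C1 sp3, C2 sp, C3 sp, C4 sp2, C5 sp, C6 sp2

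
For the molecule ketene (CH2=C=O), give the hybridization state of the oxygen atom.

The oxygen atom has 1 σ bond and 2 lone pairs, plus one π bond: steric number 3 → sp2.

sp²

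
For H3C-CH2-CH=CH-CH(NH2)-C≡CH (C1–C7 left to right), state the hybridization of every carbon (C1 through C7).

C1 sp3, C2 sp3, C3 sp2, C4 sp2, C5 sp3, C6 sp, C7 sp

C1 (4 σ bonds) has steric number 4: sp3.
C2 (4 σ bonds) has steric number 4: sp3.
C3 has 3 σ bonds, plus one π bond: steric number 3 → sp2.
C4 (3 σ bonds, plus one π bond) has steric number 3: sp2.
C5 — 4 σ bonds. Steric number 4, so sp3.
C6 has 2 σ bonds, plus two π bonds: steric number 2 → sp.
C7: 2 σ bonds, plus two π bonds — 2 electron domains, sp.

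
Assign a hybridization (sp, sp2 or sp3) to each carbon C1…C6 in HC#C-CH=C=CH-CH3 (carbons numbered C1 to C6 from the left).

C1 sp, C2 sp, C3 sp2, C4 sp, C5 sp2, C6 sp3

C1 (2 σ bonds, plus two π bonds) has steric number 2: sp.
C2 carries 2 σ bonds, plus two π bonds, giving a steric number of 2, so it is sp.
C3 has 3 σ bonds, plus one π bond: steric number 3 → sp2.
C4 — 2 σ bonds, plus two π bonds. Steric number 2, so sp.
C5: 3 σ bonds, plus one π bond; 3 regions of electron density → sp2.
C6 is sp3: 4 σ bonds, 4 electron-density regions.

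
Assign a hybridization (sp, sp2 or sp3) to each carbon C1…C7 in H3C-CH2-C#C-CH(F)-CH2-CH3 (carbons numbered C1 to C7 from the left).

C1 is sp3: 4 σ bonds, 4 electron-density regions.
C2: 4 σ bonds — 4 electron domains, sp3.
C3 (2 σ bonds, plus two π bonds) has steric number 2: sp.
C4: 2 σ bonds, plus two π bonds — 2 electron domains, sp.
C5 (4 σ bonds) has steric number 4: sp3.
C6 is sp3: 4 σ bonds, 4 electron-density regions.
C7: 4 σ bonds; 4 regions of electron density → sp3.

C1 sp3, C2 sp3, C3 sp, C4 sp, C5 sp3, C6 sp3, C7 sp3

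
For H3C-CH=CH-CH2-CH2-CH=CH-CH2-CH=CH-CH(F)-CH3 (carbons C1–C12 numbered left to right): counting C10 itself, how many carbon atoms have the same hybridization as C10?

C10 is sp2 (one π bond).
C1: sp3
C2: sp2 ✓
C3: sp2 ✓
C4: sp3
C5: sp3
C6: sp2 ✓
C7: sp2 ✓
C8: sp3
C9: sp2 ✓
C10: sp2 ✓
C11: sp3
C12: sp3
6 carbons are sp2.

6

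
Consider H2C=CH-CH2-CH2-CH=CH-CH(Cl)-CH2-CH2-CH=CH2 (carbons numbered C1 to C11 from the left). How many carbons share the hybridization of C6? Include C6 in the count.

6

C6 is sp2 (one π bond).
C1: sp2 ✓
C2: sp2 ✓
C3: sp3
C4: sp3
C5: sp2 ✓
C6: sp2 ✓
C7: sp3
C8: sp3
C9: sp3
C10: sp2 ✓
C11: sp2 ✓
6 carbons are sp2.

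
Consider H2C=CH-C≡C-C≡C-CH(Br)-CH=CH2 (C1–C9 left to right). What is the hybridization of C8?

C8: 3 σ bonds, plus one π bond; 3 regions of electron density → sp2.

sp²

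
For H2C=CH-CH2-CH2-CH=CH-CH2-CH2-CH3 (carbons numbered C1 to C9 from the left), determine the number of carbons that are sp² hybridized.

C1: sp2 ✓
C2: sp2 ✓
C3: sp3
C4: sp3
C5: sp2 ✓
C6: sp2 ✓
C7: sp3
C8: sp3
C9: sp3
C1, C2, C5, C6 → 4 sp2 carbons.

4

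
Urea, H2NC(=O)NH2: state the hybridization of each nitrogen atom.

Both N lone pairs are conjugated with the C=O; planar sp2.

sp²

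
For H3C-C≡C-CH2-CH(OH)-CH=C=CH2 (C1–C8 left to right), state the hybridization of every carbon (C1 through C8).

C1 sp3, C2 sp, C3 sp, C4 sp3, C5 sp3, C6 sp2, C7 sp, C8 sp2

C1 is sp3: 4 σ bonds, 4 electron-density regions.
C2 has 2 σ bonds, plus two π bonds: steric number 2 → sp.
C3 (2 σ bonds, plus two π bonds) has steric number 2: sp.
C4 — 4 σ bonds. Steric number 4, so sp3.
C5 carries 4 σ bonds, giving a steric number of 4, so it is sp3.
C6 has 3 σ bonds, plus one π bond: steric number 3 → sp2.
C7 carries 2 σ bonds, plus two π bonds, giving a steric number of 2, so it is sp.
C8: 3 σ bonds, plus one π bond; 3 regions of electron density → sp2.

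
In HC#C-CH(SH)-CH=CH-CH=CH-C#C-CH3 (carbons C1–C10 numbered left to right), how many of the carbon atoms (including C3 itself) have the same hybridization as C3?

2

C3 is sp3 (only σ bonds).
C1: sp
C2: sp
C3: sp3 ✓
C4: sp2
C5: sp2
C6: sp2
C7: sp2
C8: sp
C9: sp
C10: sp3 ✓
2 carbons are sp3.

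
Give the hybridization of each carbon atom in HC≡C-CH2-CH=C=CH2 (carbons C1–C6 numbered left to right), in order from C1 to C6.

C1 (2 σ bonds, plus two π bonds) has steric number 2: sp.
C2: 2 σ bonds, plus two π bonds — 2 electron domains, sp.
C3 (4 σ bonds) has steric number 4: sp3.
C4: 3 σ bonds, plus one π bond; 3 regions of electron density → sp2.
C5 has 2 σ bonds, plus two π bonds: steric number 2 → sp.
C6 has 3 σ bonds, plus one π bond: steric number 3 → sp2.

C1 sp, C2 sp, C3 sp3, C4 sp2, C5 sp, C6 sp2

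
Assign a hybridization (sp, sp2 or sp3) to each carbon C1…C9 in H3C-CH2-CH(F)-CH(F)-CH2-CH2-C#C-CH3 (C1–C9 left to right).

C1 has 4 σ bonds: steric number 4 → sp3.
C2: 4 σ bonds — 4 electron domains, sp3.
C3: 4 σ bonds; 4 regions of electron density → sp3.
C4 has 4 σ bonds: steric number 4 → sp3.
C5 is sp3: 4 σ bonds, 4 electron-density regions.
C6: 4 σ bonds; 4 regions of electron density → sp3.
C7 is sp: 2 σ bonds, plus two π bonds, 2 electron-density regions.
C8: 2 σ bonds, plus two π bonds — 2 electron domains, sp.
C9: 4 σ bonds — 4 electron domains, sp3.

C1 sp3, C2 sp3, C3 sp3, C4 sp3, C5 sp3, C6 sp3, C7 sp, C8 sp, C9 sp3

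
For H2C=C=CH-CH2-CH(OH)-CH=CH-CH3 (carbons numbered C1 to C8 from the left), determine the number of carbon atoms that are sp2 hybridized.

C1: sp2 ✓
C2: sp
C3: sp2 ✓
C4: sp3
C5: sp3
C6: sp2 ✓
C7: sp2 ✓
C8: sp3
C1, C3, C6, C7 → 4 sp2 carbons.

4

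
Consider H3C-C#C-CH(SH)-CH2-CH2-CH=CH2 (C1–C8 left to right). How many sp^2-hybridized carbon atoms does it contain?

C1: sp3
C2: sp
C3: sp
C4: sp3
C5: sp3
C6: sp3
C7: sp2 ✓
C8: sp2 ✓
C7, C8 → 2 sp2 carbons.

2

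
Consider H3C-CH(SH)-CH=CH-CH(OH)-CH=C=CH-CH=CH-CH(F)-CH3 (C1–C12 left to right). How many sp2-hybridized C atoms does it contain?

6

C1: sp3
C2: sp3
C3: sp2 ✓
C4: sp2 ✓
C5: sp3
C6: sp2 ✓
C7: sp
C8: sp2 ✓
C9: sp2 ✓
C10: sp2 ✓
C11: sp3
C12: sp3
C3, C4, C6, C8, C9, C10 → 6 sp2 carbons.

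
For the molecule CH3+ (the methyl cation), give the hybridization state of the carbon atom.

Three σ bonds to H, empty p orbital → sp2, trigonal planar.

sp^2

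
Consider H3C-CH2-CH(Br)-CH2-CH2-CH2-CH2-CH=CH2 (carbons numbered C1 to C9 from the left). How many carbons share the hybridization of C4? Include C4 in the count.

7

C4 is sp3 (only σ bonds).
C1: sp3 ✓
C2: sp3 ✓
C3: sp3 ✓
C4: sp3 ✓
C5: sp3 ✓
C6: sp3 ✓
C7: sp3 ✓
C8: sp2
C9: sp2
7 carbons are sp3.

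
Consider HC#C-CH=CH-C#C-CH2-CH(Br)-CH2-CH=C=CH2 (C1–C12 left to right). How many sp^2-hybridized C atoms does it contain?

C1: sp
C2: sp
C3: sp2 ✓
C4: sp2 ✓
C5: sp
C6: sp
C7: sp3
C8: sp3
C9: sp3
C10: sp2 ✓
C11: sp
C12: sp2 ✓
C3, C4, C10, C12 → 4 sp2 carbons.

4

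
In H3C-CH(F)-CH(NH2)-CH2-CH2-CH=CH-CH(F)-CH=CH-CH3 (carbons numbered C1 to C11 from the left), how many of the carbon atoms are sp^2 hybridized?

4

C1: sp3
C2: sp3
C3: sp3
C4: sp3
C5: sp3
C6: sp2 ✓
C7: sp2 ✓
C8: sp3
C9: sp2 ✓
C10: sp2 ✓
C11: sp3
C6, C7, C9, C10 → 4 sp2 carbons.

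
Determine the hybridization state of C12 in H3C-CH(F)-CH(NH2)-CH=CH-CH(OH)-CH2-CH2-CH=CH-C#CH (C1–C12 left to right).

sp

C12 carries 2 σ bonds, plus two π bonds, giving a steric number of 2, so it is sp.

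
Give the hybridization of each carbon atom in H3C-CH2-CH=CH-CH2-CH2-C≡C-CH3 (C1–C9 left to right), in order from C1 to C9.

C1 is sp3: 4 σ bonds, 4 electron-density regions.
C2: 4 σ bonds; 4 regions of electron density → sp3.
C3: 3 σ bonds, plus one π bond — 3 electron domains, sp2.
C4: 3 σ bonds, plus one π bond — 3 electron domains, sp2.
C5 (4 σ bonds) has steric number 4: sp3.
C6 carries 4 σ bonds, giving a steric number of 4, so it is sp3.
C7 carries 2 σ bonds, plus two π bonds, giving a steric number of 2, so it is sp.
C8: 2 σ bonds, plus two π bonds — 2 electron domains, sp.
C9 is sp3: 4 σ bonds, 4 electron-density regions.

C1 sp3, C2 sp3, C3 sp2, C4 sp2, C5 sp3, C6 sp3, C7 sp, C8 sp, C9 sp3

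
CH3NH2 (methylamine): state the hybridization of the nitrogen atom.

sp3

Three σ bonds + one lone pair = steric number 4 → sp3.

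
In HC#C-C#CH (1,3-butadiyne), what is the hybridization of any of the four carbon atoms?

sp

Every carbon is part of a C≡C triple bond: two σ regions → sp.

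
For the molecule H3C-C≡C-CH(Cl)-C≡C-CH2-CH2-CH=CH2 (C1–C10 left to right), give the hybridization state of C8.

C8 — 4 σ bonds. Steric number 4, so sp3.

sp3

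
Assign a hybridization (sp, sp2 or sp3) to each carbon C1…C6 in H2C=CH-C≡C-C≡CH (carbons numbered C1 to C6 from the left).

C1 has 3 σ bonds, plus one π bond: steric number 3 → sp2.
C2 has 3 σ bonds, plus one π bond: steric number 3 → sp2.
C3 has 2 σ bonds, plus two π bonds: steric number 2 → sp.
C4 carries 2 σ bonds, plus two π bonds, giving a steric number of 2, so it is sp.
C5 — 2 σ bonds, plus two π bonds. Steric number 2, so sp.
C6 carries 2 σ bonds, plus two π bonds, giving a steric number of 2, so it is sp.

C1 sp2, C2 sp2, C3 sp, C4 sp, C5 sp, C6 sp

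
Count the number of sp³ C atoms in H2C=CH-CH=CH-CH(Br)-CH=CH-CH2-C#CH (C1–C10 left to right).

2

C1: sp2
C2: sp2
C3: sp2
C4: sp2
C5: sp3 ✓
C6: sp2
C7: sp2
C8: sp3 ✓
C9: sp
C10: sp
C5, C8 → 2 sp3 carbons.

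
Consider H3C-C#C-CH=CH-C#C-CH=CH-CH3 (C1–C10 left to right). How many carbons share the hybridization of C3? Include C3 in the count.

4

C3 is sp (two π bonds).
C1: sp3
C2: sp ✓
C3: sp ✓
C4: sp2
C5: sp2
C6: sp ✓
C7: sp ✓
C8: sp2
C9: sp2
C10: sp3
4 carbons are sp.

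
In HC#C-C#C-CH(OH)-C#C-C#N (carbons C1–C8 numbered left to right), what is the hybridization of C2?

sp

C2 has 2 σ bonds, plus two π bonds: steric number 2 → sp.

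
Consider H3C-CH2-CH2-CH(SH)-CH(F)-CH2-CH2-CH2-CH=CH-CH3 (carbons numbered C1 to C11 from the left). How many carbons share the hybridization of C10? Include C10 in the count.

2

C10 is sp2 (one π bond).
C1: sp3
C2: sp3
C3: sp3
C4: sp3
C5: sp3
C6: sp3
C7: sp3
C8: sp3
C9: sp2 ✓
C10: sp2 ✓
C11: sp3
2 carbons are sp2.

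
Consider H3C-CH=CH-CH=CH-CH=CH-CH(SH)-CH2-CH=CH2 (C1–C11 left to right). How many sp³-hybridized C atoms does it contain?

C1: sp3 ✓
C2: sp2
C3: sp2
C4: sp2
C5: sp2
C6: sp2
C7: sp2
C8: sp3 ✓
C9: sp3 ✓
C10: sp2
C11: sp2
C1, C8, C9 → 3 sp3 carbons.

3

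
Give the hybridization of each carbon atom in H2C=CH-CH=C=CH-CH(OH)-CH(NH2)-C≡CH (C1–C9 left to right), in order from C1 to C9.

C1: 3 σ bonds, plus one π bond — 3 electron domains, sp2.
C2 — 3 σ bonds, plus one π bond. Steric number 3, so sp2.
C3 carries 3 σ bonds, plus one π bond, giving a steric number of 3, so it is sp2.
C4 carries 2 σ bonds, plus two π bonds, giving a steric number of 2, so it is sp.
C5: 3 σ bonds, plus one π bond; 3 regions of electron density → sp2.
C6: 4 σ bonds; 4 regions of electron density → sp3.
C7 has 4 σ bonds: steric number 4 → sp3.
C8: 2 σ bonds, plus two π bonds; 2 regions of electron density → sp.
C9: 2 σ bonds, plus two π bonds; 2 regions of electron density → sp.

C1 sp2, C2 sp2, C3 sp2, C4 sp, C5 sp2, C6 sp3, C7 sp3, C8 sp, C9 sp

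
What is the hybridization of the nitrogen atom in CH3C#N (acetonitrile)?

N has one σ bond and one lone pair: steric number 2 → sp.

sp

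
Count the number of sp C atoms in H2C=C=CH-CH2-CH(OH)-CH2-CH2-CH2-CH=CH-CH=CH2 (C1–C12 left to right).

C1: sp2
C2: sp ✓
C3: sp2
C4: sp3
C5: sp3
C6: sp3
C7: sp3
C8: sp3
C9: sp2
C10: sp2
C11: sp2
C12: sp2
C2 → 1 sp carbon.

1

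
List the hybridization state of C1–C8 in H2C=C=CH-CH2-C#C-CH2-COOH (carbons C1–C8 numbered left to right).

C1: 3 σ bonds, plus one π bond — 3 electron domains, sp2.
C2 carries 2 σ bonds, plus two π bonds, giving a steric number of 2, so it is sp.
C3: 3 σ bonds, plus one π bond; 3 regions of electron density → sp2.
C4 carries 4 σ bonds, giving a steric number of 4, so it is sp3.
C5: 2 σ bonds, plus two π bonds; 2 regions of electron density → sp.
C6 carries 2 σ bonds, plus two π bonds, giving a steric number of 2, so it is sp.
C7 — 4 σ bonds. Steric number 4, so sp3.
C8 has 3 σ bonds, plus one π bond: steric number 3 → sp2.

C1 sp2, C2 sp, C3 sp2, C4 sp3, C5 sp, C6 sp, C7 sp3, C8 sp2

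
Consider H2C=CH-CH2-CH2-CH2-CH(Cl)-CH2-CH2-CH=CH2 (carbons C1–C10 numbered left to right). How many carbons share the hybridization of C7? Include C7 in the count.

C7 is sp3 (only σ bonds).
C1: sp2
C2: sp2
C3: sp3 ✓
C4: sp3 ✓
C5: sp3 ✓
C6: sp3 ✓
C7: sp3 ✓
C8: sp3 ✓
C9: sp2
C10: sp2
6 carbons are sp3.

6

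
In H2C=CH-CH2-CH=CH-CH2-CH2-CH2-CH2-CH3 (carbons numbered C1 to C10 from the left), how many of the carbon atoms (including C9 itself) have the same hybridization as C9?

6

C9 is sp3 (only σ bonds).
C1: sp2
C2: sp2
C3: sp3 ✓
C4: sp2
C5: sp2
C6: sp3 ✓
C7: sp3 ✓
C8: sp3 ✓
C9: sp3 ✓
C10: sp3 ✓
6 carbons are sp3.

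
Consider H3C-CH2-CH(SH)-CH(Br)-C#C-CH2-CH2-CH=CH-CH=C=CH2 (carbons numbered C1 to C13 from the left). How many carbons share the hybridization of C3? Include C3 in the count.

6

C3 is sp3 (only σ bonds).
C1: sp3 ✓
C2: sp3 ✓
C3: sp3 ✓
C4: sp3 ✓
C5: sp
C6: sp
C7: sp3 ✓
C8: sp3 ✓
C9: sp2
C10: sp2
C11: sp2
C12: sp
C13: sp2
6 carbons are sp3.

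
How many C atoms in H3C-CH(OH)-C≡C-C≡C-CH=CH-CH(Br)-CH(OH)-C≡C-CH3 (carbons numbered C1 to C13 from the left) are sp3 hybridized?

5

C1: sp3 ✓
C2: sp3 ✓
C3: sp
C4: sp
C5: sp
C6: sp
C7: sp2
C8: sp2
C9: sp3 ✓
C10: sp3 ✓
C11: sp
C12: sp
C13: sp3 ✓
C1, C2, C9, C10, C13 → 5 sp3 carbons.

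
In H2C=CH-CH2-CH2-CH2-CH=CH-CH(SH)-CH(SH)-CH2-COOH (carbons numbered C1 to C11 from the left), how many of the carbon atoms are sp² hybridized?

C1: sp2 ✓
C2: sp2 ✓
C3: sp3
C4: sp3
C5: sp3
C6: sp2 ✓
C7: sp2 ✓
C8: sp3
C9: sp3
C10: sp3
C11: sp2 ✓
C1, C2, C6, C7, C11 → 5 sp2 carbons.

5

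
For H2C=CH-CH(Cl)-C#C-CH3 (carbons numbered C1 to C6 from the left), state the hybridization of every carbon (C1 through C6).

C1: 3 σ bonds, plus one π bond — 3 electron domains, sp2.
C2 (3 σ bonds, plus one π bond) has steric number 3: sp2.
C3 — 4 σ bonds. Steric number 4, so sp3.
C4 is sp: 2 σ bonds, plus two π bonds, 2 electron-density regions.
C5 (2 σ bonds, plus two π bonds) has steric number 2: sp.
C6 (4 σ bonds) has steric number 4: sp3.

C1 sp2, C2 sp2, C3 sp3, C4 sp, C5 sp, C6 sp3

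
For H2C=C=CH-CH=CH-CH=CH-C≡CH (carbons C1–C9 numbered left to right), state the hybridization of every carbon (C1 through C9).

C1 has 3 σ bonds, plus one π bond: steric number 3 → sp2.
C2 (2 σ bonds, plus two π bonds) has steric number 2: sp.
C3 (3 σ bonds, plus one π bond) has steric number 3: sp2.
C4 — 3 σ bonds, plus one π bond. Steric number 3, so sp2.
C5: 3 σ bonds, plus one π bond — 3 electron domains, sp2.
C6 (3 σ bonds, plus one π bond) has steric number 3: sp2.
C7 carries 3 σ bonds, plus one π bond, giving a steric number of 3, so it is sp2.
C8 has 2 σ bonds, plus two π bonds: steric number 2 → sp.
C9: 2 σ bonds, plus two π bonds — 2 electron domains, sp.

C1 sp2, C2 sp, C3 sp2, C4 sp2, C5 sp2, C6 sp2, C7 sp2, C8 sp, C9 sp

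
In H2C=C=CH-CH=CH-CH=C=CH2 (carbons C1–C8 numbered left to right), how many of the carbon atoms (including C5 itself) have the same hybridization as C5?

6

C5 is sp2 (one π bond).
C1: sp2 ✓
C2: sp
C3: sp2 ✓
C4: sp2 ✓
C5: sp2 ✓
C6: sp2 ✓
C7: sp
C8: sp2 ✓
6 carbons are sp2.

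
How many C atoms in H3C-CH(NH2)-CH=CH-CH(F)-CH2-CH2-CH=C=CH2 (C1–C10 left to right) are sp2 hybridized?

4

C1: sp3
C2: sp3
C3: sp2 ✓
C4: sp2 ✓
C5: sp3
C6: sp3
C7: sp3
C8: sp2 ✓
C9: sp
C10: sp2 ✓
C3, C4, C8, C10 → 4 sp2 carbons.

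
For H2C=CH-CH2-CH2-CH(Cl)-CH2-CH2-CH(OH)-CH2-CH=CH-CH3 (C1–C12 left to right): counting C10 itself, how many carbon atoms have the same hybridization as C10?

4

C10 is sp2 (one π bond).
C1: sp2 ✓
C2: sp2 ✓
C3: sp3
C4: sp3
C5: sp3
C6: sp3
C7: sp3
C8: sp3
C9: sp3
C10: sp2 ✓
C11: sp2 ✓
C12: sp3
4 carbons are sp2.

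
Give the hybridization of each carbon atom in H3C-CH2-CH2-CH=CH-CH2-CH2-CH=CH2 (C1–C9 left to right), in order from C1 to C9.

C1 sp3, C2 sp3, C3 sp3, C4 sp2, C5 sp2, C6 sp3, C7 sp3, C8 sp2, C9 sp2

C1 — 4 σ bonds. Steric number 4, so sp3.
C2 carries 4 σ bonds, giving a steric number of 4, so it is sp3.
C3 has 4 σ bonds: steric number 4 → sp3.
C4: 3 σ bonds, plus one π bond; 3 regions of electron density → sp2.
C5 — 3 σ bonds, plus one π bond. Steric number 3, so sp2.
C6 carries 4 σ bonds, giving a steric number of 4, so it is sp3.
C7 has 4 σ bonds: steric number 4 → sp3.
C8: 3 σ bonds, plus one π bond — 3 electron domains, sp2.
C9 — 3 σ bonds, plus one π bond. Steric number 3, so sp2.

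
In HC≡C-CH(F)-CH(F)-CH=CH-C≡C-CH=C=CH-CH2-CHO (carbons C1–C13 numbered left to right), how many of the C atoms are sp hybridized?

C1: sp ✓
C2: sp ✓
C3: sp3
C4: sp3
C5: sp2
C6: sp2
C7: sp ✓
C8: sp ✓
C9: sp2
C10: sp ✓
C11: sp2
C12: sp3
C13: sp2
C1, C2, C7, C8, C10 → 5 sp carbons.

5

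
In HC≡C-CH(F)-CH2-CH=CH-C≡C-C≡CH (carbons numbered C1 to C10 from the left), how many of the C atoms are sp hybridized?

6

C1: sp ✓
C2: sp ✓
C3: sp3
C4: sp3
C5: sp2
C6: sp2
C7: sp ✓
C8: sp ✓
C9: sp ✓
C10: sp ✓
C1, C2, C7, C8, C9, C10 → 6 sp carbons.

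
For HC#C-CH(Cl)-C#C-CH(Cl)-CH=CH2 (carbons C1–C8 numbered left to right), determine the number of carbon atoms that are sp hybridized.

4

C1: sp ✓
C2: sp ✓
C3: sp3
C4: sp ✓
C5: sp ✓
C6: sp3
C7: sp2
C8: sp2
C1, C2, C4, C5 → 4 sp carbons.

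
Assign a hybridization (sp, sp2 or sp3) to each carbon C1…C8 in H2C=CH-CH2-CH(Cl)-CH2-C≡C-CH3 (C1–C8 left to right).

C1 sp2, C2 sp2, C3 sp3, C4 sp3, C5 sp3, C6 sp, C7 sp, C8 sp3

C1 (3 σ bonds, plus one π bond) has steric number 3: sp2.
C2 has 3 σ bonds, plus one π bond: steric number 3 → sp2.
C3 has 4 σ bonds: steric number 4 → sp3.
C4 carries 4 σ bonds, giving a steric number of 4, so it is sp3.
C5 carries 4 σ bonds, giving a steric number of 4, so it is sp3.
C6: 2 σ bonds, plus two π bonds; 2 regions of electron density → sp.
C7: 2 σ bonds, plus two π bonds — 2 electron domains, sp.
C8 (4 σ bonds) has steric number 4: sp3.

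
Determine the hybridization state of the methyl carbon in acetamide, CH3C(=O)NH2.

sp^3

The methyl carbon: 4 σ bonds; 4 regions of electron density → sp3.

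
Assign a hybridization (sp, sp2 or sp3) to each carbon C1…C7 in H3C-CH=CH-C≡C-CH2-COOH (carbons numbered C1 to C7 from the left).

C1 sp3, C2 sp2, C3 sp2, C4 sp, C5 sp, C6 sp3, C7 sp2

C1 (4 σ bonds) has steric number 4: sp3.
C2 (3 σ bonds, plus one π bond) has steric number 3: sp2.
C3 — 3 σ bonds, plus one π bond. Steric number 3, so sp2.
C4 is sp: 2 σ bonds, plus two π bonds, 2 electron-density regions.
C5 is sp: 2 σ bonds, plus two π bonds, 2 electron-density regions.
C6 (4 σ bonds) has steric number 4: sp3.
C7 has 3 σ bonds, plus one π bond: steric number 3 → sp2.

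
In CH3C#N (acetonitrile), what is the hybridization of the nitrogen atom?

N has one σ bond and one lone pair: steric number 2 → sp.

sp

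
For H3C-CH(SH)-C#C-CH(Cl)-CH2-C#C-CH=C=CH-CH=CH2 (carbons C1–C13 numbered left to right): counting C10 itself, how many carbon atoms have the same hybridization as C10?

C10 is sp (two π bonds).
C1: sp3
C2: sp3
C3: sp ✓
C4: sp ✓
C5: sp3
C6: sp3
C7: sp ✓
C8: sp ✓
C9: sp2
C10: sp ✓
C11: sp2
C12: sp2
C13: sp2
5 carbons are sp.

5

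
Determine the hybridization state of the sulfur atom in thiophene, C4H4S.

sp2

Analogous to furan: one S lone pair in the aromatic π system, S is sp2.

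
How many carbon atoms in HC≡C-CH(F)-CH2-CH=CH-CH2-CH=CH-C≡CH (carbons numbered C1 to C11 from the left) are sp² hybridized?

4

C1: sp
C2: sp
C3: sp3
C4: sp3
C5: sp2 ✓
C6: sp2 ✓
C7: sp3
C8: sp2 ✓
C9: sp2 ✓
C10: sp
C11: sp
C5, C6, C8, C9 → 4 sp2 carbons.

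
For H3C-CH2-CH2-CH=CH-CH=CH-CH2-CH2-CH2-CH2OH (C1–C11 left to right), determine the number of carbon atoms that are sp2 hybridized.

C1: sp3
C2: sp3
C3: sp3
C4: sp2 ✓
C5: sp2 ✓
C6: sp2 ✓
C7: sp2 ✓
C8: sp3
C9: sp3
C10: sp3
C11: sp3
C4, C5, C6, C7 → 4 sp2 carbons.

4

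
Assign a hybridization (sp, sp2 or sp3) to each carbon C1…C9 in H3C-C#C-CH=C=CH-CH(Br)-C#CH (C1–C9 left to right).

C1 carries 4 σ bonds, giving a steric number of 4, so it is sp3.
C2 (2 σ bonds, plus two π bonds) has steric number 2: sp.
C3 — 2 σ bonds, plus two π bonds. Steric number 2, so sp.
C4: 3 σ bonds, plus one π bond — 3 electron domains, sp2.
C5 (2 σ bonds, plus two π bonds) has steric number 2: sp.
C6 is sp2: 3 σ bonds, plus one π bond, 3 electron-density regions.
C7: 4 σ bonds; 4 regions of electron density → sp3.
C8 is sp: 2 σ bonds, plus two π bonds, 2 electron-density regions.
C9 carries 2 σ bonds, plus two π bonds, giving a steric number of 2, so it is sp.

C1 sp3, C2 sp, C3 sp, C4 sp2, C5 sp, C6 sp2, C7 sp3, C8 sp, C9 sp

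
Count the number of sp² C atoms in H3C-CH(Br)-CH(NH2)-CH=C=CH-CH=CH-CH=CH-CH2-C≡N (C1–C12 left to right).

6

C1: sp3
C2: sp3
C3: sp3
C4: sp2 ✓
C5: sp
C6: sp2 ✓
C7: sp2 ✓
C8: sp2 ✓
C9: sp2 ✓
C10: sp2 ✓
C11: sp3
C12: sp
C4, C6, C7, C8, C9, C10 → 6 sp2 carbons.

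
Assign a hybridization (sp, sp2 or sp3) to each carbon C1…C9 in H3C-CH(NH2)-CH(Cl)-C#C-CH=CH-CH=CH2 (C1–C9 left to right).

C1 — 4 σ bonds. Steric number 4, so sp3.
C2 has 4 σ bonds: steric number 4 → sp3.
C3 is sp3: 4 σ bonds, 4 electron-density regions.
C4 carries 2 σ bonds, plus two π bonds, giving a steric number of 2, so it is sp.
C5 carries 2 σ bonds, plus two π bonds, giving a steric number of 2, so it is sp.
C6: 3 σ bonds, plus one π bond; 3 regions of electron density → sp2.
C7 has 3 σ bonds, plus one π bond: steric number 3 → sp2.
C8 — 3 σ bonds, plus one π bond. Steric number 3, so sp2.
C9 carries 3 σ bonds, plus one π bond, giving a steric number of 3, so it is sp2.

C1 sp3, C2 sp3, C3 sp3, C4 sp, C5 sp, C6 sp2, C7 sp2, C8 sp2, C9 sp2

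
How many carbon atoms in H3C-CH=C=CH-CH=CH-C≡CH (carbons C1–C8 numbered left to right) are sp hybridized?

C1: sp3
C2: sp2
C3: sp ✓
C4: sp2
C5: sp2
C6: sp2
C7: sp ✓
C8: sp ✓
C3, C7, C8 → 3 sp carbons.

3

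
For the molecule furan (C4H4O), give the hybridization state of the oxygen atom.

sp2

One O lone pair is in the aromatic π system (p orbital), the other is in an sp2 hybrid in the ring plane; O has two σ bonds + one in-plane lone pair → sp2.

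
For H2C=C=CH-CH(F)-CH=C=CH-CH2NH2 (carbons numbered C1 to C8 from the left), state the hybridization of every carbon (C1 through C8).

C1 carries 3 σ bonds, plus one π bond, giving a steric number of 3, so it is sp2.
C2 (2 σ bonds, plus two π bonds) has steric number 2: sp.
C3 carries 3 σ bonds, plus one π bond, giving a steric number of 3, so it is sp2.
C4 carries 4 σ bonds, giving a steric number of 4, so it is sp3.
C5 has 3 σ bonds, plus one π bond: steric number 3 → sp2.
C6 (2 σ bonds, plus two π bonds) has steric number 2: sp.
C7: 3 σ bonds, plus one π bond — 3 electron domains, sp2.
C8 (4 σ bonds) has steric number 4: sp3.

C1 sp2, C2 sp, C3 sp2, C4 sp3, C5 sp2, C6 sp, C7 sp2, C8 sp3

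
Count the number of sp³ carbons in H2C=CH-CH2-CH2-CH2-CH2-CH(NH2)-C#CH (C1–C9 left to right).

C1: sp2
C2: sp2
C3: sp3 ✓
C4: sp3 ✓
C5: sp3 ✓
C6: sp3 ✓
C7: sp3 ✓
C8: sp
C9: sp
C3, C4, C5, C6, C7 → 5 sp3 carbons.

5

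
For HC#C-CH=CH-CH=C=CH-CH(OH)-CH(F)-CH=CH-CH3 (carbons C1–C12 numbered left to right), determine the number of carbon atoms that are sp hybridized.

3

C1: sp ✓
C2: sp ✓
C3: sp2
C4: sp2
C5: sp2
C6: sp ✓
C7: sp2
C8: sp3
C9: sp3
C10: sp2
C11: sp2
C12: sp3
C1, C2, C6 → 3 sp carbons.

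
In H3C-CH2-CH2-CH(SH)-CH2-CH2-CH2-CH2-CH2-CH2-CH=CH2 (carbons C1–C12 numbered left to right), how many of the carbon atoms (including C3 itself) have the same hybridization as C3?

10

C3 is sp3 (only σ bonds).
C1: sp3 ✓
C2: sp3 ✓
C3: sp3 ✓
C4: sp3 ✓
C5: sp3 ✓
C6: sp3 ✓
C7: sp3 ✓
C8: sp3 ✓
C9: sp3 ✓
C10: sp3 ✓
C11: sp2
C12: sp2
10 carbons are sp3.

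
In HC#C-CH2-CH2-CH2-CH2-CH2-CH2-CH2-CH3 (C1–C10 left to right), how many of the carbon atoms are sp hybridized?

2

C1: sp ✓
C2: sp ✓
C3: sp3
C4: sp3
C5: sp3
C6: sp3
C7: sp3
C8: sp3
C9: sp3
C10: sp3
C1, C2 → 2 sp carbons.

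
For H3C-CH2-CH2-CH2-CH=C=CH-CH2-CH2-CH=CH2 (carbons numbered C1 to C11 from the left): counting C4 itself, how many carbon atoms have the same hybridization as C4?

C4 is sp3 (only σ bonds).
C1: sp3 ✓
C2: sp3 ✓
C3: sp3 ✓
C4: sp3 ✓
C5: sp2
C6: sp
C7: sp2
C8: sp3 ✓
C9: sp3 ✓
C10: sp2
C11: sp2
6 carbons are sp3.

6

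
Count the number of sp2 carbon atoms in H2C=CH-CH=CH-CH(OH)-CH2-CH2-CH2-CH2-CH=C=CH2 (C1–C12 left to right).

C1: sp2 ✓
C2: sp2 ✓
C3: sp2 ✓
C4: sp2 ✓
C5: sp3
C6: sp3
C7: sp3
C8: sp3
C9: sp3
C10: sp2 ✓
C11: sp
C12: sp2 ✓
C1, C2, C3, C4, C10, C12 → 6 sp2 carbons.

6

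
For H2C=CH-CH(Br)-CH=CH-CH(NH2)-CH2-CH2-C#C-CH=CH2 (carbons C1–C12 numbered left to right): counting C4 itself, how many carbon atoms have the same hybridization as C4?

C4 is sp2 (one π bond).
C1: sp2 ✓
C2: sp2 ✓
C3: sp3
C4: sp2 ✓
C5: sp2 ✓
C6: sp3
C7: sp3
C8: sp3
C9: sp
C10: sp
C11: sp2 ✓
C12: sp2 ✓
6 carbons are sp2.

6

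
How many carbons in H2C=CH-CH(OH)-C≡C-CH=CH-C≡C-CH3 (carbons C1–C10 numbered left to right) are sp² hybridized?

4

C1: sp2 ✓
C2: sp2 ✓
C3: sp3
C4: sp
C5: sp
C6: sp2 ✓
C7: sp2 ✓
C8: sp
C9: sp
C10: sp3
C1, C2, C6, C7 → 4 sp2 carbons.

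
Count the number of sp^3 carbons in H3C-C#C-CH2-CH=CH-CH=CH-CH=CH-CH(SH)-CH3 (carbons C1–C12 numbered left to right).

4

C1: sp3 ✓
C2: sp
C3: sp
C4: sp3 ✓
C5: sp2
C6: sp2
C7: sp2
C8: sp2
C9: sp2
C10: sp2
C11: sp3 ✓
C12: sp3 ✓
C1, C4, C11, C12 → 4 sp3 carbons.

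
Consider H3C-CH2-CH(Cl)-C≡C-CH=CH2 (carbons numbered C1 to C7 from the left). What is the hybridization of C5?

sp

C5 is sp: 2 σ bonds, plus two π bonds, 2 electron-density regions.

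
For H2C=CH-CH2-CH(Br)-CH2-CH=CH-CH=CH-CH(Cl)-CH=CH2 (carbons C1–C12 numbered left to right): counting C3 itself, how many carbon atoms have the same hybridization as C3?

C3 is sp3 (only σ bonds).
C1: sp2
C2: sp2
C3: sp3 ✓
C4: sp3 ✓
C5: sp3 ✓
C6: sp2
C7: sp2
C8: sp2
C9: sp2
C10: sp3 ✓
C11: sp2
C12: sp2
4 carbons are sp3.

4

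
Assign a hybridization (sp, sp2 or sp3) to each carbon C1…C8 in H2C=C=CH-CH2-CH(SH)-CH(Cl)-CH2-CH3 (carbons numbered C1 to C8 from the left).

C1 sp2, C2 sp, C3 sp2, C4 sp3, C5 sp3, C6 sp3, C7 sp3, C8 sp3

C1 (3 σ bonds, plus one π bond) has steric number 3: sp2.
C2 (2 σ bonds, plus two π bonds) has steric number 2: sp.
C3: 3 σ bonds, plus one π bond — 3 electron domains, sp2.
C4: 4 σ bonds — 4 electron domains, sp3.
C5 carries 4 σ bonds, giving a steric number of 4, so it is sp3.
C6: 4 σ bonds; 4 regions of electron density → sp3.
C7 — 4 σ bonds. Steric number 4, so sp3.
C8 is sp3: 4 σ bonds, 4 electron-density regions.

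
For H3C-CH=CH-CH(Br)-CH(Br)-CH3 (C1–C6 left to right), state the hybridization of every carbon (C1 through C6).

C1 has 4 σ bonds: steric number 4 → sp3.
C2: 3 σ bonds, plus one π bond; 3 regions of electron density → sp2.
C3 is sp2: 3 σ bonds, plus one π bond, 3 electron-density regions.
C4 carries 4 σ bonds, giving a steric number of 4, so it is sp3.
C5 is sp3: 4 σ bonds, 4 electron-density regions.
C6: 4 σ bonds — 4 electron domains, sp3.

C1 sp3, C2 sp2, C3 sp2, C4 sp3, C5 sp3, C6 sp3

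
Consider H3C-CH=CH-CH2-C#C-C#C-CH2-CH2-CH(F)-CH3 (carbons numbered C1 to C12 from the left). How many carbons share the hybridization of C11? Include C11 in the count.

6

C11 is sp3 (only σ bonds).
C1: sp3 ✓
C2: sp2
C3: sp2
C4: sp3 ✓
C5: sp
C6: sp
C7: sp
C8: sp
C9: sp3 ✓
C10: sp3 ✓
C11: sp3 ✓
C12: sp3 ✓
6 carbons are sp3.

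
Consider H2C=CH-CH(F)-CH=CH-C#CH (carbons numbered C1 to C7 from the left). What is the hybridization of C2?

sp^2

C2: 3 σ bonds, plus one π bond — 3 electron domains, sp2.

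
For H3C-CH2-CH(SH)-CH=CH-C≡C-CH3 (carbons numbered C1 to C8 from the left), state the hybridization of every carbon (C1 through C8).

C1 (4 σ bonds) has steric number 4: sp3.
C2 is sp3: 4 σ bonds, 4 electron-density regions.
C3 carries 4 σ bonds, giving a steric number of 4, so it is sp3.
C4: 3 σ bonds, plus one π bond; 3 regions of electron density → sp2.
C5: 3 σ bonds, plus one π bond; 3 regions of electron density → sp2.
C6 (2 σ bonds, plus two π bonds) has steric number 2: sp.
C7: 2 σ bonds, plus two π bonds; 2 regions of electron density → sp.
C8 (4 σ bonds) has steric number 4: sp3.

C1 sp3, C2 sp3, C3 sp3, C4 sp2, C5 sp2, C6 sp, C7 sp, C8 sp3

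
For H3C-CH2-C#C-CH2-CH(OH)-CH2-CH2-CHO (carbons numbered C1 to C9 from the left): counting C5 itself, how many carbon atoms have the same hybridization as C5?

C5 is sp3 (only σ bonds).
C1: sp3 ✓
C2: sp3 ✓
C3: sp
C4: sp
C5: sp3 ✓
C6: sp3 ✓
C7: sp3 ✓
C8: sp3 ✓
C9: sp2
6 carbons are sp3.

6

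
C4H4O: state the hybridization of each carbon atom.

sp2

Each carbon atom carries 3 σ bonds, plus one π bond, giving a steric number of 3, so it is sp2.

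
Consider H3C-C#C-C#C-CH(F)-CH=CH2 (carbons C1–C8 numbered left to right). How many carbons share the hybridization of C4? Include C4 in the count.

4

C4 is sp (two π bonds).
C1: sp3
C2: sp ✓
C3: sp ✓
C4: sp ✓
C5: sp ✓
C6: sp3
C7: sp2
C8: sp2
4 carbons are sp.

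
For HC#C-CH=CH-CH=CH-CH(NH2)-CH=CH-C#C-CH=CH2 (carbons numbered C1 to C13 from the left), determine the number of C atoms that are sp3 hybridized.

C1: sp
C2: sp
C3: sp2
C4: sp2
C5: sp2
C6: sp2
C7: sp3 ✓
C8: sp2
C9: sp2
C10: sp
C11: sp
C12: sp2
C13: sp2
C7 → 1 sp3 carbon.

1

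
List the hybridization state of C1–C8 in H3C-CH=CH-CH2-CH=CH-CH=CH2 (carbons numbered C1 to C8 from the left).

C1 sp3, C2 sp2, C3 sp2, C4 sp3, C5 sp2, C6 sp2, C7 sp2, C8 sp2

C1 (4 σ bonds) has steric number 4: sp3.
C2 is sp2: 3 σ bonds, plus one π bond, 3 electron-density regions.
C3 has 3 σ bonds, plus one π bond: steric number 3 → sp2.
C4 carries 4 σ bonds, giving a steric number of 4, so it is sp3.
C5 — 3 σ bonds, plus one π bond. Steric number 3, so sp2.
C6 has 3 σ bonds, plus one π bond: steric number 3 → sp2.
C7 has 3 σ bonds, plus one π bond: steric number 3 → sp2.
C8: 3 σ bonds, plus one π bond — 3 electron domains, sp2.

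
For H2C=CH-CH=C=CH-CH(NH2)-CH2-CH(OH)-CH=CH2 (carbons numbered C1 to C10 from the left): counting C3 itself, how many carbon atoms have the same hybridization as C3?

6

C3 is sp2 (one π bond).
C1: sp2 ✓
C2: sp2 ✓
C3: sp2 ✓
C4: sp
C5: sp2 ✓
C6: sp3
C7: sp3
C8: sp3
C9: sp2 ✓
C10: sp2 ✓
6 carbons are sp2.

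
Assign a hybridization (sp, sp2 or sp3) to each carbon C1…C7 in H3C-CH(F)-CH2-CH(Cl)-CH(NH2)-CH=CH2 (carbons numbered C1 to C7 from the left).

C1 sp3, C2 sp3, C3 sp3, C4 sp3, C5 sp3, C6 sp2, C7 sp2

C1: 4 σ bonds — 4 electron domains, sp3.
C2 — 4 σ bonds. Steric number 4, so sp3.
C3 (4 σ bonds) has steric number 4: sp3.
C4 is sp3: 4 σ bonds, 4 electron-density regions.
C5 (4 σ bonds) has steric number 4: sp3.
C6 is sp2: 3 σ bonds, plus one π bond, 3 electron-density regions.
C7 has 3 σ bonds, plus one π bond: steric number 3 → sp2.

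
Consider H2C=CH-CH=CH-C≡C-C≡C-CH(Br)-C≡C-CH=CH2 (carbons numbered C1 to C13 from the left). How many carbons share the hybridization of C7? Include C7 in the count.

C7 is sp (two π bonds).
C1: sp2
C2: sp2
C3: sp2
C4: sp2
C5: sp ✓
C6: sp ✓
C7: sp ✓
C8: sp ✓
C9: sp3
C10: sp ✓
C11: sp ✓
C12: sp2
C13: sp2
6 carbons are sp.

6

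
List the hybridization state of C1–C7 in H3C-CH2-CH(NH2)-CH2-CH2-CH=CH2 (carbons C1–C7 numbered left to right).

C1: 4 σ bonds — 4 electron domains, sp3.
C2 — 4 σ bonds. Steric number 4, so sp3.
C3 has 4 σ bonds: steric number 4 → sp3.
C4 has 4 σ bonds: steric number 4 → sp3.
C5: 4 σ bonds — 4 electron domains, sp3.
C6 (3 σ bonds, plus one π bond) has steric number 3: sp2.
C7 (3 σ bonds, plus one π bond) has steric number 3: sp2.

C1 sp3, C2 sp3, C3 sp3, C4 sp3, C5 sp3, C6 sp2, C7 sp2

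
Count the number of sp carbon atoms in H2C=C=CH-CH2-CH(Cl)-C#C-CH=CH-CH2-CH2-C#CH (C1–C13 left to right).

C1: sp2
C2: sp ✓
C3: sp2
C4: sp3
C5: sp3
C6: sp ✓
C7: sp ✓
C8: sp2
C9: sp2
C10: sp3
C11: sp3
C12: sp ✓
C13: sp ✓
C2, C6, C7, C12, C13 → 5 sp carbons.

5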